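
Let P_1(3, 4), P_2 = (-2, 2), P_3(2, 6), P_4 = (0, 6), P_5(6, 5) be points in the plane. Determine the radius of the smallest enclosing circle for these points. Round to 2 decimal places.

4.27

The farthest pair is P_2–P_5 with squared distance 73. The circle on this segment as diameter has centre (2, 3.5) and r² = 73/4 = 18.25.
Check P_1: distance² to centre = 1.25 ≤ 18.25, so it lies inside.
All remaining points lie in this disk, and no smaller disk contains both endpoints, so this is the minimum enclosing circle.
r = √(18.25) ≈ 4.27.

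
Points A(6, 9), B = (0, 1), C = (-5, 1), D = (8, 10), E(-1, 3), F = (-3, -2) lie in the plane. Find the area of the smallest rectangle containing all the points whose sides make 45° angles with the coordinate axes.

57.5

In coordinates u = x + y, v = x − y the rectangle is axis-aligned; the map (x,y)→(u,v) scales areas by 2.
u-values: 15, 1, -4, 18, 2, -5; range = 18 − (-5) = 23.
v-values: -3, -1, -6, -2, -4, -1; range = -1 − (-6) = 5.
Area = (23 × 5) / 2 = 57.5.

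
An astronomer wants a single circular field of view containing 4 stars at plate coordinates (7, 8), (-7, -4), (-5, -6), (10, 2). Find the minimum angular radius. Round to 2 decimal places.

The minimum enclosing circle of a finite set is fixed by two of the points (as a diameter) or three (as a circumcircle).
The minimum enclosing circle is determined by three boundary points: (7, 8), (-7, -4), (10, 2).
Their circumcentre is (0.75, 1.125) with r² = 86.328125.
The farthest remaining point (-5, -6) is at distance² 83.828125 ≤ 86.328125.
r = √(86.328125) ≈ 9.29.

9.29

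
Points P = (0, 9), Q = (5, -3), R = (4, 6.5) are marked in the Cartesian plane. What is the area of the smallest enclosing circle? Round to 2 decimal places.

132.73

Side lengths²: PQ² = 169, PR² = 22.25, QR² = 91.25.
Since PQ² = 169 ≥ 91.25 + 22.25 = 113.5, the angle opposite PQ is not acute, so the smallest enclosing circle has PQ as diameter.
Centre = midpoint of PQ = (2.5, 3), r² = 169/4 = 42.25.
Area = π·r² = π·42.25 ≈ 132.73.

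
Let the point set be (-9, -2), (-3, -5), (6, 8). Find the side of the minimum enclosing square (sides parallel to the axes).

The bounding box has width 15 and height 13.
An axis-aligned square enclosing the set must have side ≥ max(width, height).
So the minimum side is max(15, 13) = 15.

15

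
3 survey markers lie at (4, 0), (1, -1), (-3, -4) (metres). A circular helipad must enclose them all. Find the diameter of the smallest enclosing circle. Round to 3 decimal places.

8.062

Call the three points A, B, C in the order given.
Side lengths²: AB² = 10, AC² = 65, BC² = 25.
Since AC² = 65 ≥ 25 + 10 = 35, the angle opposite AC is not acute, so the smallest enclosing circle has AC as diameter.
Centre = midpoint of AC = (0.5, -2), r² = 65/4 = 16.25.
Diameter = 2r = 2√(16.25) ≈ 8.062.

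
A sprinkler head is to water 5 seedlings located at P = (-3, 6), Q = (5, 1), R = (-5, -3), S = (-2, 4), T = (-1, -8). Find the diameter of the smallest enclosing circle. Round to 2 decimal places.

The minimum enclosing circle of a finite set is fixed by two of the points (as a diameter) or three (as a circumcircle).
The minimum enclosing circle is determined by three boundary points: P, Q, T.
Their circumcentre is (-61/34, -33/34) with r² = 28925/578.
The farthest remaining point S is at distance² 14305/578 ≤ 28925/578.
Diameter = 2r = 2√(28925/578) ≈ 14.15.

14.15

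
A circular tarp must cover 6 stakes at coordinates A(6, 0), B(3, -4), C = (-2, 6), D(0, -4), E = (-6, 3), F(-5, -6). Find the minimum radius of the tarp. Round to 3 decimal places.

The minimum enclosing circle is determined by three boundary points: A, C, F.
Their circumcentre is (-29/38, -13/19) with r² = 66725/1444.
The farthest remaining point E is at distance² 59201/1444 ≤ 66725/1444.
r = √(66725/1444) ≈ 6.798.

6.798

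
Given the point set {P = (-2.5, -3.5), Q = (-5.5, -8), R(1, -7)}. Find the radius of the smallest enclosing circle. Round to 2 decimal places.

3.35

Side lengths²: PQ² = 29.25, PR² = 24.5, QR² = 43.25.
Since QR² = 43.25 < 29.25 + 24.5 = 53.75, the triangle is acute, so the smallest enclosing circle is the circumcircle.
Circumcentre = (-2.35, -6.85), r² = 11.245.
r = √(11.245) ≈ 3.35.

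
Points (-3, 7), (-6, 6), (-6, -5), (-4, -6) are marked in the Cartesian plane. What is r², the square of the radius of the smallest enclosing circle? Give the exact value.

The farthest pair is (-3, 7)–(-4, -6) with squared distance 170. The circle on this segment as diameter has centre (-3.5, 0.5) and r² = 170/4 = 42.5.
Check (-6, 6): distance² to centre = 36.5 ≤ 42.5, so it lies inside.
All remaining points lie in this disk, and no smaller disk contains both endpoints, so this is the minimum enclosing circle.

42.5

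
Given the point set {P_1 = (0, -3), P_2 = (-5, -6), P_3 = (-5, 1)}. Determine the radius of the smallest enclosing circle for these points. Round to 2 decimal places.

3.73

Side lengths²: P_1P_2² = 34, P_1P_3² = 41, P_2P_3² = 49.
Since P_2P_3² = 49 < 41 + 34 = 75, the triangle is acute, so the smallest enclosing circle is the circumcircle.
Circumcentre = (-3.7, -2.5), r² = 13.94.
r = √(13.94) ≈ 3.73.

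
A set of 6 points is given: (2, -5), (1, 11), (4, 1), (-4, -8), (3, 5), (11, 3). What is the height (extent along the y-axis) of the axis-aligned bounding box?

max y = 11, min y = -8, so height = 19.

19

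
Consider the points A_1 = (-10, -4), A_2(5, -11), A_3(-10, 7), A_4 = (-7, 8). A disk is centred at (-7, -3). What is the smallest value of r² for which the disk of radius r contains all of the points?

208

The required radius is the distance from (-7, -3) to the farthest point.
Squared distances: 10, 208, 109, 121.
Maximum is 208, attained at A_2.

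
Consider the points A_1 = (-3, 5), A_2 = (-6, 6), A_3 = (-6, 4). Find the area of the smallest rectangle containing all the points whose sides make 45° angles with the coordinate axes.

8

In coordinates u = x + y, v = x − y the rectangle is axis-aligned; the map (x,y)→(u,v) scales areas by 2.
u-values: 2, 0, -2; range = 2 − (-2) = 4.
v-values: -8, -12, -10; range = -8 − (-12) = 4.
Area = (4 × 4) / 2 = 8.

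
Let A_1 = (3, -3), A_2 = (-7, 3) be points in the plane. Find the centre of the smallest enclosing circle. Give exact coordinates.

(-2, 0)

The smallest circle enclosing two points has them as diameter endpoints.
Centre = midpoint = (-2, 0); r² = |A_1A_2|²/4 = 136/4 = 34.
Centre = (-2, 0).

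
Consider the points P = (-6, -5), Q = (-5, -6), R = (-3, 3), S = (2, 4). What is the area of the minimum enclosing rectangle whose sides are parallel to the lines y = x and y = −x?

In coordinates u = x + y, v = x − y the rectangle is axis-aligned; the map (x,y)→(u,v) scales areas by 2.
u-values: -11, -11, 0, 6; range = 6 − (-11) = 17.
v-values: -1, 1, -6, -2; range = 1 − (-6) = 7.
Area = (17 × 7) / 2 = 59.5.

59.5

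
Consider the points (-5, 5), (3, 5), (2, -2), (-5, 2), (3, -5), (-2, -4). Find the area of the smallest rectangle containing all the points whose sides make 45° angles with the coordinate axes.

In coordinates u = x + y, v = x − y the rectangle is axis-aligned; the map (x,y)→(u,v) scales areas by 2.
u-values: 0, 8, 0, -3, -2, -6; range = 8 − (-6) = 14.
v-values: -10, -2, 4, -7, 8, 2; range = 8 − (-10) = 18.
Area = (14 × 18) / 2 = 126.

126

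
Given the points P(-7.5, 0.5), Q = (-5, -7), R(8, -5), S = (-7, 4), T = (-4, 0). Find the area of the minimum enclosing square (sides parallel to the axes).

The bounding box has width 15.5 and height 11.
An axis-aligned square enclosing the set must have side ≥ max(width, height).
So the minimum side is max(15.5, 11) = 15.5.
Area = 15.5² = 240.25.

240.25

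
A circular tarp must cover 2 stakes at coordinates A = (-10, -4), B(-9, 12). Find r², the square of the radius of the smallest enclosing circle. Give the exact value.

64.25

The smallest circle enclosing two points has them as diameter endpoints.
Centre = midpoint = (-9.5, 4); r² = |AB|²/4 = 257/4 = 64.25.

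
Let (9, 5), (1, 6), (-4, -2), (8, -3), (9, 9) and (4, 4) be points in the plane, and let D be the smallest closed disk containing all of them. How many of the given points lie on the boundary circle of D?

3

The farthest pair is (-4, -2)–(9, 9) with squared distance 290. The circle on this segment as diameter has centre (2.5, 3.5) and r² = 290/4 = 72.5.
Check (9, 5): distance² to centre = 44.5 ≤ 72.5, so it lies inside.
All remaining points lie in this disk, and no smaller disk contains both endpoints, so this is the minimum enclosing circle.
The points at distance exactly r from the centre are (-4, -2), (8, -3), (9, 9) — 3 points.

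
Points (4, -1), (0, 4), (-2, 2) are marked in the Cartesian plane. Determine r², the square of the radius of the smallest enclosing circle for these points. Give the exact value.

Call the three points A, B, C in the order given.
Side lengths²: AB² = 41, AC² = 45, BC² = 8.
Since AC² = 45 < 41 + 8 = 49, the triangle is acute, so the smallest enclosing circle is the circumcircle.
Circumcentre = (7/6, 5/6), r² = 205/18.

205/18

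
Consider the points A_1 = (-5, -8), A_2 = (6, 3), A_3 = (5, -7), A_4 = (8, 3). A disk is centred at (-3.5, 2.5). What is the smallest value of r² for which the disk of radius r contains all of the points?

162.5

The required radius is the distance from (-3.5, 2.5) to the farthest point.
Squared distances: 112.5, 90.5, 162.5, 132.5.
Maximum is 162.5, attained at A_3.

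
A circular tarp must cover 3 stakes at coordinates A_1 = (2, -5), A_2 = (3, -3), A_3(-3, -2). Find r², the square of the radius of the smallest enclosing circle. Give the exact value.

Side lengths²: A_1A_2² = 5, A_1A_3² = 34, A_2A_3² = 37.
Since A_2A_3² = 37 < 34 + 5 = 39, the triangle is acute, so the smallest enclosing circle is the circumcircle.
Circumcentre = (-1/26, -71/26), r² = 3145/338.

3145/338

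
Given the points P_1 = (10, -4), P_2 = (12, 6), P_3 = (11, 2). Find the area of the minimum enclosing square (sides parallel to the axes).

The bounding box has width 2 and height 10.
An axis-aligned square enclosing the set must have side ≥ max(width, height).
So the minimum side is max(2, 10) = 10.
Area = 10² = 100.

100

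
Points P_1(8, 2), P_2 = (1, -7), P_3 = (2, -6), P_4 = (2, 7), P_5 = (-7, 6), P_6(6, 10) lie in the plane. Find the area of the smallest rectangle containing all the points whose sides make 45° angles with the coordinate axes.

231

In coordinates u = x + y, v = x − y the rectangle is axis-aligned; the map (x,y)→(u,v) scales areas by 2.
u-values: 10, -6, -4, 9, -1, 16; range = 16 − (-6) = 22.
v-values: 6, 8, 8, -5, -13, -4; range = 8 − (-13) = 21.
Area = (22 × 21) / 2 = 231.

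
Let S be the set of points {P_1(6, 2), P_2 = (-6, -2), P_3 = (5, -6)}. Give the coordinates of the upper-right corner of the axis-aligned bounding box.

(6, 2)

x-range [-6, 6], y-range [-6, 2].
The upper-right corner is (6, 2).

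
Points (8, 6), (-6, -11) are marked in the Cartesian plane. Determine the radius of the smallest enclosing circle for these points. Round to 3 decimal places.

11.011

The smallest circle enclosing two points has them as diameter endpoints.
Centre = midpoint = (1, -2.5); r² = |(8, 6)−(-6, -11)|²/4 = 485/4 = 121.25.
r = √(121.25) ≈ 11.011.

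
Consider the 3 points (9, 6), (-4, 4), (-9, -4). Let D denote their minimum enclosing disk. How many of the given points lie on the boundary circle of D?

2

Call the three points A, B, C in the order given.
Side lengths²: AB² = 173, AC² = 424, BC² = 89.
Since AC² = 424 ≥ 173 + 89 = 262, the angle opposite AC is not acute, so the smallest enclosing circle has AC as diameter.
Centre = midpoint of AC = (0, 1), r² = 424/4 = 106.
The points at distance exactly r from the centre are (9, 6), (-9, -4) — 2 points.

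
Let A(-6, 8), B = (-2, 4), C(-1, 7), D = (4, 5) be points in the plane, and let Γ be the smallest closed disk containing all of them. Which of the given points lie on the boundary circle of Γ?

A, D

By Welzl's lemma the MEC is supported by two points (diametrically opposite) or three points (on a circumcircle).
The farthest pair is A–D with squared distance 109. The circle on this segment as diameter has centre (-1, 6.5) and r² = 109/4 = 27.25.
Check B: distance² to centre = 7.25 ≤ 27.25, so it lies inside.
All remaining points lie in this disk, and no smaller disk contains both endpoints, so this is the minimum enclosing circle.
The points at distance exactly r from the centre are A, D — 2 points.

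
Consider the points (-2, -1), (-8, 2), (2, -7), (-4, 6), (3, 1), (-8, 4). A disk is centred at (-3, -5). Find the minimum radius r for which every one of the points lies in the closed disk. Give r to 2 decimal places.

11.05

The required radius is the distance from (-3, -5) to the farthest point.
Squared distances: 17, 74, 29, 122, 72, 106.
Maximum is 122, attained at (-4, 6).
r = √122 ≈ 11.05.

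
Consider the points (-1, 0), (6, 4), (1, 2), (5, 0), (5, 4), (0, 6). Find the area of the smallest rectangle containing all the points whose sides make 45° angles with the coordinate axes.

In coordinates u = x + y, v = x − y the rectangle is axis-aligned; the map (x,y)→(u,v) scales areas by 2.
u-values: -1, 10, 3, 5, 9, 6; range = 10 − (-1) = 11.
v-values: -1, 2, -1, 5, 1, -6; range = 5 − (-6) = 11.
Area = (11 × 11) / 2 = 60.5.

60.5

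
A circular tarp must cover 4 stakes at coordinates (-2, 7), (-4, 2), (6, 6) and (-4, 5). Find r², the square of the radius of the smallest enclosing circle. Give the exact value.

A smallest enclosing disk is always determined by at most three of the input points on its boundary.
The farthest pair is (-4, 2)–(6, 6) with squared distance 116. The circle on this segment as diameter has centre (1, 4) and r² = 116/4 = 29.
Check (-2, 7): distance² to centre = 18 ≤ 29, so it lies inside.
All remaining points lie in this disk, and no smaller disk contains both endpoints, so this is the minimum enclosing circle.

29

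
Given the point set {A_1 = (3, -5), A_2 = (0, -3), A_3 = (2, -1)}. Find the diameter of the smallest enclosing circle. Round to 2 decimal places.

Side lengths²: A_1A_2² = 13, A_1A_3² = 17, A_2A_3² = 8.
Since A_1A_3² = 17 < 13 + 8 = 21, the triangle is acute, so the smallest enclosing circle is the circumcircle.
Circumcentre = (2.1, -3.1), r² = 4.42.
Diameter = 2r = 2√(4.42) ≈ 4.20.

4.20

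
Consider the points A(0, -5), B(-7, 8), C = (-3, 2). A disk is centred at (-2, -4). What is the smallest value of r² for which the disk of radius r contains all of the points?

169

The required radius is the distance from (-2, -4) to the farthest point.
Squared distances: 5, 169, 37.
Maximum is 169, attained at B.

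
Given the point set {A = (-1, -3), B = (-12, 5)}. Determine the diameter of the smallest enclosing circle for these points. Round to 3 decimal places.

13.601

The smallest circle enclosing two points has them as diameter endpoints.
Centre = midpoint = (-6.5, 1); r² = |AB|²/4 = 185/4 = 46.25.
Diameter = 2r = 2√(46.25) ≈ 13.601.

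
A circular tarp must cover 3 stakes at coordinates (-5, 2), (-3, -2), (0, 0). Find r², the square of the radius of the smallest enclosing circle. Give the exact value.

7.36328125

Call the three points A, B, C in the order given.
Side lengths²: AB² = 20, AC² = 29, BC² = 13.
Since AC² = 29 < 20 + 13 = 33, the triangle is acute, so the smallest enclosing circle is the circumcircle.
Circumcentre = (-2.625, 0.6875), r² = 7.36328125.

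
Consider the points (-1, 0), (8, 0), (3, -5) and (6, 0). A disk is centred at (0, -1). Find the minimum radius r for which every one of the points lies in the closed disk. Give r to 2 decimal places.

8.06

The required radius is the distance from (0, -1) to the farthest point.
Squared distances: 2, 65, 25, 37.
Maximum is 65, attained at (8, 0).
r = √65 ≈ 8.06.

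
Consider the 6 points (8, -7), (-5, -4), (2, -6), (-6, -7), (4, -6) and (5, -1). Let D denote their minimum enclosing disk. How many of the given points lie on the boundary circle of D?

3

By Welzl's lemma the MEC is supported by two points (diametrically opposite) or three points (on a circumcircle).
The minimum enclosing circle is determined by three boundary points: (8, -7), (-6, -7), (5, -1).
Their circumcentre is (1, -6.75) with r² = 49.0625.
The farthest remaining point (-5, -4) is at distance² 43.5625 ≤ 49.0625.
The points at distance exactly r from the centre are (8, -7), (-6, -7), (5, -1) — 3 points.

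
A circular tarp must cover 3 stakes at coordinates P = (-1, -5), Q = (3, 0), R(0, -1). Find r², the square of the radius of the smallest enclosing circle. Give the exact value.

Side lengths²: PQ² = 41, PR² = 17, QR² = 10.
Since PQ² = 41 ≥ 17 + 10 = 27, the angle opposite PQ is not acute, so the smallest enclosing circle has PQ as diameter.
Centre = midpoint of PQ = (1, -2.5), r² = 41/4 = 10.25.

10.25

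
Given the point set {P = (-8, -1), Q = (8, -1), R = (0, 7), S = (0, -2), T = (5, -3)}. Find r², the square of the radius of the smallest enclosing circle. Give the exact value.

64

By Welzl's lemma the MEC is supported by two points (diametrically opposite) or three points (on a circumcircle).
The farthest pair is P–Q with squared distance 256. The circle on this segment as diameter has centre (0, -1) and r² = 256/4 = 64.
Check R: distance² to centre = 64 ≤ 64, so it lies inside.
All remaining points lie in this disk, and no smaller disk contains both endpoints, so this is the minimum enclosing circle.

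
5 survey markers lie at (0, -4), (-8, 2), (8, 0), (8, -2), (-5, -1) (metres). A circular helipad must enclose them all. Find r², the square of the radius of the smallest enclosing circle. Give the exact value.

68

The minimum enclosing circle of a finite set is fixed by two of the points (as a diameter) or three (as a circumcircle).
The farthest pair is (-8, 2)–(8, -2) with squared distance 272. The circle on this segment as diameter has centre (0, 0) and r² = 272/4 = 68.
Check (0, -4): distance² to centre = 16 ≤ 68, so it lies inside.
All remaining points lie in this disk, and no smaller disk contains both endpoints, so this is the minimum enclosing circle.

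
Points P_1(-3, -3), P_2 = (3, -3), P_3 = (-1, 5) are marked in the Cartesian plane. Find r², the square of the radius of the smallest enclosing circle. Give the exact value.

21.25

Side lengths²: P_1P_2² = 36, P_1P_3² = 68, P_2P_3² = 80.
Since P_2P_3² = 80 < 68 + 36 = 104, the triangle is acute, so the smallest enclosing circle is the circumcircle.
Circumcentre = (0, 0.5), r² = 21.25.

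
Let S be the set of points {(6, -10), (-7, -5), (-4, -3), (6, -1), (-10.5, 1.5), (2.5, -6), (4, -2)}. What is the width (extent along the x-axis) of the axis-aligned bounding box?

16.5

max x = 6, min x = -10.5, so width = 16.5.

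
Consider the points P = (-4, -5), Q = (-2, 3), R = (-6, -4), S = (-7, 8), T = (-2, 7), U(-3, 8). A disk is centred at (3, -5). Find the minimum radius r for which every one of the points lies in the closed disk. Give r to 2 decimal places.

The required radius is the distance from (3, -5) to the farthest point.
Squared distances: 49, 89, 82, 269, 169, 205.
Maximum is 269, attained at S.
r = √269 ≈ 16.40.

16.40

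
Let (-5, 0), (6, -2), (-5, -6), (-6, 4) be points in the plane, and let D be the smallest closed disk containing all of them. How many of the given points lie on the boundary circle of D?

3

The minimum enclosing circle is determined by three boundary points: (6, -2), (-5, -6), (-6, 4).
Their circumcentre is (-29/38, -10/19) with r² = 69185/1444.
The farthest remaining point (-5, 0) is at distance² 26321/1444 ≤ 69185/1444.
The points at distance exactly r from the centre are (6, -2), (-5, -6), (-6, 4) — 3 points.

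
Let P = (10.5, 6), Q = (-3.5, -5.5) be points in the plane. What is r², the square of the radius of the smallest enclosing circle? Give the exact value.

82.0625

The smallest circle enclosing two points has them as diameter endpoints.
Centre = midpoint = (3.5, 0.25); r² = |PQ|²/4 = 328.25/4 = 82.0625.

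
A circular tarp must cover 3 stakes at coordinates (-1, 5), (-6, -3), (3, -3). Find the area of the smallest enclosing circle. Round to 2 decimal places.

87.38

Call the three points A, B, C in the order given.
Side lengths²: AB² = 89, AC² = 80, BC² = 81.
Since AB² = 89 < 81 + 80 = 161, the triangle is acute, so the smallest enclosing circle is the circumcircle.
Circumcentre = (-1.5, -0.25), r² = 27.8125.
Area = π·r² = π·27.8125 ≈ 87.38.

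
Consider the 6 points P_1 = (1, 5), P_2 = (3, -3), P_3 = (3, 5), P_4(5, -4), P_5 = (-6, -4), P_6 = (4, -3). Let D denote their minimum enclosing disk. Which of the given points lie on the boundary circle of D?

The minimum enclosing circle of a finite set is fixed by two of the points (as a diameter) or three (as a circumcircle).
The minimum enclosing circle is determined by three boundary points: P_3, P_4, P_5.
Their circumcentre is (-0.5, -0.5) with r² = 42.5.
The farthest remaining point P_1 is at distance² 32.5 ≤ 42.5.
The points at distance exactly r from the centre are P_3, P_4, P_5 — 3 points.

P_3, P_4, P_5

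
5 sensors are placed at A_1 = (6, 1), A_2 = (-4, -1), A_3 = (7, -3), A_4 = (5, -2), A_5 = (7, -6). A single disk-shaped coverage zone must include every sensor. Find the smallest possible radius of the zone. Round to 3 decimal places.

6.051

A smallest enclosing disk is always determined by at most three of the input points on its boundary.
The minimum enclosing circle is determined by three boundary points: A_1, A_2, A_5.
Their circumcentre is (59/36, -115/36) with r² = 23725/648.
The farthest remaining point A_3 is at distance² 18649/648 ≤ 23725/648.
r = √(23725/648) ≈ 6.051.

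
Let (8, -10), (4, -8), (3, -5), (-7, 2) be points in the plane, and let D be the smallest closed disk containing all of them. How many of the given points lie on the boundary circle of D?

The minimum enclosing circle of a finite set is fixed by two of the points (as a diameter) or three (as a circumcircle).
The farthest pair is (8, -10)–(-7, 2) with squared distance 369. The circle on this segment as diameter has centre (0.5, -4) and r² = 369/4 = 92.25.
Check (4, -8): distance² to centre = 28.25 ≤ 92.25, so it lies inside.
All remaining points lie in this disk, and no smaller disk contains both endpoints, so this is the minimum enclosing circle.
The points at distance exactly r from the centre are (8, -10), (-7, 2) — 2 points.

2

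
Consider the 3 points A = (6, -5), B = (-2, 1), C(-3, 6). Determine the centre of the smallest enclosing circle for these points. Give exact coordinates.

Side lengths²: AB² = 100, AC² = 202, BC² = 26.
Since AC² = 202 ≥ 100 + 26 = 126, the angle opposite AC is not acute, so the smallest enclosing circle has AC as diameter.
Centre = midpoint of AC = (1.5, 0.5), r² = 202/4 = 50.5.
Centre = (1.5, 0.5).

(1.5, 0.5)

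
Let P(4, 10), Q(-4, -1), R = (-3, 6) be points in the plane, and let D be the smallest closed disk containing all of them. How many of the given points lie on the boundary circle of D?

Side lengths²: PQ² = 185, PR² = 65, QR² = 50.
Since PQ² = 185 ≥ 65 + 50 = 115, the angle opposite PQ is not acute, so the smallest enclosing circle has PQ as diameter.
Centre = midpoint of PQ = (0, 4.5), r² = 185/4 = 46.25.
The points at distance exactly r from the centre are P, Q — 2 points.

2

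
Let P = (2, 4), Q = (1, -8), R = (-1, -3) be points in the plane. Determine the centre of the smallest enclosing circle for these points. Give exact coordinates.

(1.5, -2)

Side lengths²: PQ² = 145, PR² = 58, QR² = 29.
Since PQ² = 145 ≥ 58 + 29 = 87, the angle opposite PQ is not acute, so the smallest enclosing circle has PQ as diameter.
Centre = midpoint of PQ = (1.5, -2), r² = 145/4 = 36.25.
Centre = (1.5, -2).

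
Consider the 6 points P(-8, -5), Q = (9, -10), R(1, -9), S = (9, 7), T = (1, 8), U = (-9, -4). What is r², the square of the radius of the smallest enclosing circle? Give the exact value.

2225/18

A smallest enclosing disk is always determined by at most three of the input points on its boundary.
The minimum enclosing circle is determined by three boundary points: Q, S, U.
Their circumcentre is (11/6, -1.5) with r² = 2225/18.
The farthest remaining point P is at distance² 1961/18 ≤ 2225/18.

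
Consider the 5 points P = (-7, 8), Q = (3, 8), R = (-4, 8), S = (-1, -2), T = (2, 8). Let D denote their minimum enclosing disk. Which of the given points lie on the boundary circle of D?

The minimum enclosing circle of a finite set is fixed by two of the points (as a diameter) or three (as a circumcircle).
The minimum enclosing circle is determined by three boundary points: P, Q, S.
Their circumcentre is (-2, 4.2) with r² = 39.44.
The farthest remaining point T is at distance² 30.44 ≤ 39.44.
The points at distance exactly r from the centre are P, Q, S — 3 points.

P, Q, S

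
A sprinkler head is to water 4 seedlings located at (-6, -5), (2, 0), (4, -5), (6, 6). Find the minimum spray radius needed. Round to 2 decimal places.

8.14

The farthest pair is (-6, -5)–(6, 6) with squared distance 265. The circle on this segment as diameter has centre (0, 0.5) and r² = 265/4 = 66.25.
Check (2, 0): distance² to centre = 4.25 ≤ 66.25, so it lies inside.
All remaining points lie in this disk, and no smaller disk contains both endpoints, so this is the minimum enclosing circle.
r = √(66.25) ≈ 8.14.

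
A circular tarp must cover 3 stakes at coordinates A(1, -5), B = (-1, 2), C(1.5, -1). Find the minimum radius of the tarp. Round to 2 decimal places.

3.64

Side lengths²: AB² = 53, AC² = 16.25, BC² = 15.25.
Since AB² = 53 ≥ 16.25 + 15.25 = 31.5, the angle opposite AB is not acute, so the smallest enclosing circle has AB as diameter.
Centre = midpoint of AB = (0, -1.5), r² = 53/4 = 13.25.
r = √(13.25) ≈ 3.64.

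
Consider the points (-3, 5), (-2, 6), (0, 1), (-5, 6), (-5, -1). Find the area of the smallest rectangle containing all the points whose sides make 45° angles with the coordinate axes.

50

In coordinates u = x + y, v = x − y the rectangle is axis-aligned; the map (x,y)→(u,v) scales areas by 2.
u-values: 2, 4, 1, 1, -6; range = 4 − (-6) = 10.
v-values: -8, -8, -1, -11, -4; range = -1 − (-11) = 10.
Area = (10 × 10) / 2 = 50.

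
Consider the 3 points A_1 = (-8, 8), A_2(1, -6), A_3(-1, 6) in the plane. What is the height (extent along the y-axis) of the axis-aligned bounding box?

max y = 8, min y = -6, so height = 14.

14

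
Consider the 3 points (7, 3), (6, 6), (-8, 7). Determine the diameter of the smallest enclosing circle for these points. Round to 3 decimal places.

Call the three points A, B, C in the order given.
Side lengths²: AB² = 10, AC² = 241, BC² = 197.
Since AC² = 241 ≥ 197 + 10 = 207, the angle opposite AC is not acute, so the smallest enclosing circle has AC as diameter.
Centre = midpoint of AC = (-0.5, 5), r² = 241/4 = 60.25.
Diameter = 2r = 2√(60.25) ≈ 15.524.

15.524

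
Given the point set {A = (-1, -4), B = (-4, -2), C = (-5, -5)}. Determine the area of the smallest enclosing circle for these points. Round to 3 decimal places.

14.345

Side lengths²: AB² = 13, AC² = 17, BC² = 10.
Since AC² = 17 < 13 + 10 = 23, the triangle is acute, so the smallest enclosing circle is the circumcircle.
Circumcentre = (-69/22, -87/22), r² = 1105/242.
Area = π·r² = π·1105/242 ≈ 14.345.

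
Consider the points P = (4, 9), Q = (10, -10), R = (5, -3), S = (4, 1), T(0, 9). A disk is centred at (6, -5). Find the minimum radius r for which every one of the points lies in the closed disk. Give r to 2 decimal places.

15.23

The required radius is the distance from (6, -5) to the farthest point.
Squared distances: 200, 41, 5, 40, 232.
Maximum is 232, attained at T.
r = √232 ≈ 15.23.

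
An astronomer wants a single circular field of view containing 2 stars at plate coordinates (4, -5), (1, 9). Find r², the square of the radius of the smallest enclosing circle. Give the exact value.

The smallest circle enclosing two points has them as diameter endpoints.
Centre = midpoint = (2.5, 2); r² = |(4, -5)−(1, 9)|²/4 = 205/4 = 51.25.

51.25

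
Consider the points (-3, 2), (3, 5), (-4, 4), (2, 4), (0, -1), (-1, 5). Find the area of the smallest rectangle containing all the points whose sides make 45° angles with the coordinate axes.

40.5

In coordinates u = x + y, v = x − y the rectangle is axis-aligned; the map (x,y)→(u,v) scales areas by 2.
u-values: -1, 8, 0, 6, -1, 4; range = 8 − (-1) = 9.
v-values: -5, -2, -8, -2, 1, -6; range = 1 − (-8) = 9.
Area = (9 × 9) / 2 = 40.5.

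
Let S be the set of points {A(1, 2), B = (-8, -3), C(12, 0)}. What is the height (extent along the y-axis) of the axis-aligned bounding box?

max y = 2, min y = -3, so height = 5.

5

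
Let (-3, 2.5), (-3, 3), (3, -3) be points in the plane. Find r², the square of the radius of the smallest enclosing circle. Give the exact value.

Call the three points A, B, C in the order given.
Side lengths²: AB² = 0.25, AC² = 66.25, BC² = 72.
Since BC² = 72 ≥ 66.25 + 0.25 = 66.5, the angle opposite BC is not acute, so the smallest enclosing circle has BC as diameter.
Centre = midpoint of BC = (0, 0), r² = 72/4 = 18.

18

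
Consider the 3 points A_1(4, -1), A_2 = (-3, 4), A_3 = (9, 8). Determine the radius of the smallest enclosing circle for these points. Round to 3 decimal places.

6.365

Side lengths²: A_1A_2² = 74, A_1A_3² = 106, A_2A_3² = 160.
Since A_2A_3² = 160 < 106 + 74 = 180, the triangle is acute, so the smallest enclosing circle is the circumcircle.
Circumcentre = (71/22, 117/22), r² = 9805/242.
r = √(9805/242) ≈ 6.365.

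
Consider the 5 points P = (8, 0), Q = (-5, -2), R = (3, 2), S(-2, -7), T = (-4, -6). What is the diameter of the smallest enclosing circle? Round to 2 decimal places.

13.47

The minimum enclosing circle of a finite set is fixed by two of the points (as a diameter) or three (as a circumcircle).
The minimum enclosing circle is determined by three boundary points: P, Q, T.
Their circumcentre is (31/18, -22/9) with r² = 14705/324.
The farthest remaining point S is at distance² 11213/324 ≤ 14705/324.
Diameter = 2r = 2√(14705/324) ≈ 13.47.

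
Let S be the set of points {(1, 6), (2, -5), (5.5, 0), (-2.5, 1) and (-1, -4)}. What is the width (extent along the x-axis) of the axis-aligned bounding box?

8

max x = 5.5, min x = -2.5, so width = 8.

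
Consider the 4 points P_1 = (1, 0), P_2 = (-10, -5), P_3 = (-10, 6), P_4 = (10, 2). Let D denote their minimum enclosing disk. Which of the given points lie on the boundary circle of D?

P_2, P_3, P_4

A smallest enclosing disk is always determined by at most three of the input points on its boundary.
The minimum enclosing circle is determined by three boundary points: P_2, P_3, P_4.
Their circumcentre is (-0.7, 0.5) with r² = 116.74.
The farthest remaining point P_1 is at distance² 3.14 ≤ 116.74.
The points at distance exactly r from the centre are P_2, P_3, P_4 — 3 points.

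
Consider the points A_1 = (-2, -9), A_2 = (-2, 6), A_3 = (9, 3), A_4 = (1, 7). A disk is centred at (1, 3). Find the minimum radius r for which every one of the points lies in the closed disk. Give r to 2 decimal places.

12.37

The required radius is the distance from (1, 3) to the farthest point.
Squared distances: 153, 18, 64, 16.
Maximum is 153, attained at A_1.
r = √153 ≈ 12.37.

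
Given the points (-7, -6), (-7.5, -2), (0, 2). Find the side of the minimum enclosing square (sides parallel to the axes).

8

The bounding box has width 7.5 and height 8.
An axis-aligned square enclosing the set must have side ≥ max(width, height).
So the minimum side is max(7.5, 8) = 8.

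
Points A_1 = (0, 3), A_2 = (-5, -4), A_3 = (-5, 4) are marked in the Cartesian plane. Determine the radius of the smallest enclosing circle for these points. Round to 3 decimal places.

Side lengths²: A_1A_2² = 74, A_1A_3² = 26, A_2A_3² = 64.
Since A_1A_2² = 74 < 64 + 26 = 90, the triangle is acute, so the smallest enclosing circle is the circumcircle.
Circumcentre = (-3.2, 0), r² = 19.24.
r = √(19.24) ≈ 4.386.

4.386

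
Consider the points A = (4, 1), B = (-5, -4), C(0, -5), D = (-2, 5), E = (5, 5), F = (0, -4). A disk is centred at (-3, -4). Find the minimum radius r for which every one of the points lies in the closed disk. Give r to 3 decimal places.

12.042

The required radius is the distance from (-3, -4) to the farthest point.
Squared distances: 74, 4, 10, 82, 145, 9.
Maximum is 145, attained at E.
r = √145 ≈ 12.042.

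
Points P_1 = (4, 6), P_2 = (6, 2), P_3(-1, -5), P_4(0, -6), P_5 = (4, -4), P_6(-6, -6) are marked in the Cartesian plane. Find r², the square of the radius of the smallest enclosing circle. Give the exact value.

61

The farthest pair is P_1–P_6 with squared distance 244. The circle on this segment as diameter has centre (-1, 0) and r² = 244/4 = 61.
Check P_2: distance² to centre = 53 ≤ 61, so it lies inside.
All remaining points lie in this disk, and no smaller disk contains both endpoints, so this is the minimum enclosing circle.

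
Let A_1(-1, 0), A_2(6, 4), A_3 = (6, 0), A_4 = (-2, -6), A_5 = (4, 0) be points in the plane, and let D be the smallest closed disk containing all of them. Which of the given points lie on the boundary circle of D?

A_2, A_4

A smallest enclosing disk is always determined by at most three of the input points on its boundary.
The farthest pair is A_2–A_4 with squared distance 164. The circle on this segment as diameter has centre (2, -1) and r² = 164/4 = 41.
Check A_1: distance² to centre = 10 ≤ 41, so it lies inside.
All remaining points lie in this disk, and no smaller disk contains both endpoints, so this is the minimum enclosing circle.
The points at distance exactly r from the centre are A_2, A_4 — 2 points.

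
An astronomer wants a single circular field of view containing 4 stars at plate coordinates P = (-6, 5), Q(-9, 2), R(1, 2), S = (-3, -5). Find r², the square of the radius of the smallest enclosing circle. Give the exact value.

A smallest enclosing disk is always determined by at most three of the input points on its boundary.
The minimum enclosing circle is determined by three boundary points: Q, R, S.
Their circumcentre is (-4, 3/14) with r² = 5525/196.
The farthest remaining point P is at distance² 5273/196 ≤ 5525/196.

5525/196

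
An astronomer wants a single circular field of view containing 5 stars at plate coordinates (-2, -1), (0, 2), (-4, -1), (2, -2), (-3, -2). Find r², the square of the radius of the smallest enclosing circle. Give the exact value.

4625/484

The minimum enclosing circle is determined by three boundary points: (0, 2), (-4, -1), (2, -2).
Their circumcentre is (-10/11, -21/22) with r² = 4625/484.
The farthest remaining point (-3, -2) is at distance² 2645/484 ≤ 4625/484.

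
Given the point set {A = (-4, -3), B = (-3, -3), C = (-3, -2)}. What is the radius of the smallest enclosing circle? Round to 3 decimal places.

0.707

Side lengths²: AB² = 1, AC² = 2, BC² = 1.
Since AC² = 2 ≥ 1 + 1 = 2, the angle opposite AC is not acute, so the smallest enclosing circle has AC as diameter.
Centre = midpoint of AC = (-3.5, -2.5), r² = 2/4 = 0.5.
r = √(0.5) ≈ 0.707.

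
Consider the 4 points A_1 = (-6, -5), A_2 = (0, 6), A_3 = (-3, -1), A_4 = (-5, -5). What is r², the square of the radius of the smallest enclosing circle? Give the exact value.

39.25

The farthest pair is A_1–A_2 with squared distance 157. The circle on this segment as diameter has centre (-3, 0.5) and r² = 157/4 = 39.25.
Check A_3: distance² to centre = 2.25 ≤ 39.25, so it lies inside.
All remaining points lie in this disk, and no smaller disk contains both endpoints, so this is the minimum enclosing circle.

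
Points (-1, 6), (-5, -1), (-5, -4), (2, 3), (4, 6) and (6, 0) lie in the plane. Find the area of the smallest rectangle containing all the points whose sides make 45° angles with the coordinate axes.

In coordinates u = x + y, v = x − y the rectangle is axis-aligned; the map (x,y)→(u,v) scales areas by 2.
u-values: 5, -6, -9, 5, 10, 6; range = 10 − (-9) = 19.
v-values: -7, -4, -1, -1, -2, 6; range = 6 − (-7) = 13.
Area = (19 × 13) / 2 = 123.5.

123.5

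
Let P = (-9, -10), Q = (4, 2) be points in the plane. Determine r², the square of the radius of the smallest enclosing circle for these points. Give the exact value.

78.25

The smallest circle enclosing two points has them as diameter endpoints.
Centre = midpoint = (-2.5, -4); r² = |PQ|²/4 = 313/4 = 78.25.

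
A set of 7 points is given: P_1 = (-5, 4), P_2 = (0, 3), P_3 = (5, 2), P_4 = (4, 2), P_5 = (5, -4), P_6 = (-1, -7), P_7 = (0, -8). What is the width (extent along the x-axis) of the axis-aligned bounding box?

10

max x = 5, min x = -5, so width = 10.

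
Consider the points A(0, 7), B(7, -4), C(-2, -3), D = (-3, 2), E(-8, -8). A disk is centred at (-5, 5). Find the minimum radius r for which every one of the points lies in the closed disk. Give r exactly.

The required radius is the distance from (-5, 5) to the farthest point.
Squared distances: 29, 225, 73, 13, 178.
Maximum is 225, attained at B.
r = √225 = 15.

15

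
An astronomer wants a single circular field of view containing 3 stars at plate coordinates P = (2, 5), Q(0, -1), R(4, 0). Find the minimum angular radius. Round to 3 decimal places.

3.192

Side lengths²: PQ² = 40, PR² = 29, QR² = 17.
Since PQ² = 40 < 29 + 17 = 46, the triangle is acute, so the smallest enclosing circle is the circumcircle.
Circumcentre = (31/22, 41/22), r² = 2465/242.
r = √(2465/242) ≈ 3.192.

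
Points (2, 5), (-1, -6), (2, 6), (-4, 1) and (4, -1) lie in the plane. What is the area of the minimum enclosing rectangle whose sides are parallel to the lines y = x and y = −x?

In coordinates u = x + y, v = x − y the rectangle is axis-aligned; the map (x,y)→(u,v) scales areas by 2.
u-values: 7, -7, 8, -3, 3; range = 8 − (-7) = 15.
v-values: -3, 5, -4, -5, 5; range = 5 − (-5) = 10.
Area = (15 × 10) / 2 = 75.

75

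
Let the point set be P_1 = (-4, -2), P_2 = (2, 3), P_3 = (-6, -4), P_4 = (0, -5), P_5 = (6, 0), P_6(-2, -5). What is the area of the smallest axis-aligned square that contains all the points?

The bounding box has width 12 and height 8.
An axis-aligned square enclosing the set must have side ≥ max(width, height).
So the minimum side is max(12, 8) = 12.
Area = 12² = 144.

144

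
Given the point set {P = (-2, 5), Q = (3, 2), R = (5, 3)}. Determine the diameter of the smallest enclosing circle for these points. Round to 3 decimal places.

Side lengths²: PQ² = 34, PR² = 53, QR² = 5.
Since PR² = 53 ≥ 34 + 5 = 39, the angle opposite PR is not acute, so the smallest enclosing circle has PR as diameter.
Centre = midpoint of PR = (1.5, 4), r² = 53/4 = 13.25.
Diameter = 2r = 2√(13.25) ≈ 7.280.

7.280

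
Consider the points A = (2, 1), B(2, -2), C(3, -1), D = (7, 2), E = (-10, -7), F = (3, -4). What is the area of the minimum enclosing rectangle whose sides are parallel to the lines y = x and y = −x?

130

In coordinates u = x + y, v = x − y the rectangle is axis-aligned; the map (x,y)→(u,v) scales areas by 2.
u-values: 3, 0, 2, 9, -17, -1; range = 9 − (-17) = 26.
v-values: 1, 4, 4, 5, -3, 7; range = 7 − (-3) = 10.
Area = (26 × 10) / 2 = 130.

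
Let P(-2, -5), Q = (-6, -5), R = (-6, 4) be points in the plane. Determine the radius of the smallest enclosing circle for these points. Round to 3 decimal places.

4.924

Side lengths²: PQ² = 16, PR² = 97, QR² = 81.
Since PR² = 97 ≥ 81 + 16 = 97, the angle opposite PR is not acute, so the smallest enclosing circle has PR as diameter.
Centre = midpoint of PR = (-4, -0.5), r² = 97/4 = 24.25.
r = √(24.25) ≈ 4.924.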